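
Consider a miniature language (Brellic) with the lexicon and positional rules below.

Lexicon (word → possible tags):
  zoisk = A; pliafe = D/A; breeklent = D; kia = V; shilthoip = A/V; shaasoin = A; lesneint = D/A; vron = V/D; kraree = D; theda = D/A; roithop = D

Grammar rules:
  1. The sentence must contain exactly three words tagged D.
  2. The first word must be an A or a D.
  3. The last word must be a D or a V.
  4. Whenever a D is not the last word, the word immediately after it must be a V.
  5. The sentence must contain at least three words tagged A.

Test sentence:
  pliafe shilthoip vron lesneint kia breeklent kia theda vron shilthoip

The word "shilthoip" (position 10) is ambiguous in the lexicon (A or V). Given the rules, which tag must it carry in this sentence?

V

Candidates per position — 1:pliafe {D,A}; 2:shilthoip {A,V}; 3:vron {V,D}; 4:lesneint {D,A}; 5:kia {V}; 6:breeklent {D}; 7:kia {V}; 8:theda {D,A}; 9:vron {V,D}; 10:shilthoip {A,V}.
Word 3 cannot be D — rule 4 would then fail for every completion. It is V.
Word 10 cannot be A — rule 3 would then fail for every completion. It is V.
The remaining ambiguous positions (1, 2, 4, 8, 9) are resolved jointly — only one combination satisfies every rule.
The only consistent sequence is: A A V D V D V A D V.
Rule-by-rule: rule 1 ✓; rule 2 ✓; rule 3 ✓; rule 4 ✓; rule 5 ✓.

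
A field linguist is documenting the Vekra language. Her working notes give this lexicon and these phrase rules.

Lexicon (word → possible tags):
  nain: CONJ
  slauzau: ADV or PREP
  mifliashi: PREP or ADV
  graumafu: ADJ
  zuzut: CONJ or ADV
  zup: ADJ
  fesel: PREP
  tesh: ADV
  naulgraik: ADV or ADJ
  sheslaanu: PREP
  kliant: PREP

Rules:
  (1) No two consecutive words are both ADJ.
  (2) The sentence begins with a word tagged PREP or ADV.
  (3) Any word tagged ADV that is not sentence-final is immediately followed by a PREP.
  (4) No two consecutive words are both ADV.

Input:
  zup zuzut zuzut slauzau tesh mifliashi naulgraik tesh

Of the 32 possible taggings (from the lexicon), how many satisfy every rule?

0

Candidates per position — 1:zup {ADJ}; 2:zuzut {CONJ,ADV}; 3:zuzut {CONJ,ADV}; 4:slauzau {ADV,PREP}; 5:tesh {ADV}; 6:mifliashi {PREP,ADV}; 7:naulgraik {ADV,ADJ}; 8:tesh {ADV}.
There are 32 candidate sequences in total.
Rule 2 cannot be satisfied by any choice of tags from the lexicon.
So there is no consistent tagging.
Count = 0.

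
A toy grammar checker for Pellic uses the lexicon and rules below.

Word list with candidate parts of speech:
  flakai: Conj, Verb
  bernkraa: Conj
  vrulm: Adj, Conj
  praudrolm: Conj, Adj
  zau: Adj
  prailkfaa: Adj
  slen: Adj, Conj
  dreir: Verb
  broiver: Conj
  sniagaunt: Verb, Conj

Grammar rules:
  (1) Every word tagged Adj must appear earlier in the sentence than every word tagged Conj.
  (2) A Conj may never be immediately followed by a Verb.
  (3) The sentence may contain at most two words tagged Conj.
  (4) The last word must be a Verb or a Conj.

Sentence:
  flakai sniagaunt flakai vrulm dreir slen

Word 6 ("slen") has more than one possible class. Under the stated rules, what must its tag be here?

Conj

Candidates per position — 1:flakai {Conj,Verb}; 2:sniagaunt {Verb,Conj}; 3:flakai {Conj,Verb}; 4:vrulm {Adj,Conj}; 5:dreir {Verb}; 6:slen {Adj,Conj}.
Position 4: Conj is ruled out by rule 2; that leaves Adj.
Position 6: Adj is ruled out by rule 4; that leaves Conj.
Position 1: Conj is ruled out by rule 1; that leaves Verb.
Position 2: Conj is ruled out by rule 1; that leaves Verb.
Position 3: Conj is ruled out by rule 1; that leaves Verb.
So the tagging must be: Verb Verb Verb Adj Verb Conj.
Rule-by-rule: rule 1 ✓; rule 2 ✓; rule 3 ✓; rule 4 ✓.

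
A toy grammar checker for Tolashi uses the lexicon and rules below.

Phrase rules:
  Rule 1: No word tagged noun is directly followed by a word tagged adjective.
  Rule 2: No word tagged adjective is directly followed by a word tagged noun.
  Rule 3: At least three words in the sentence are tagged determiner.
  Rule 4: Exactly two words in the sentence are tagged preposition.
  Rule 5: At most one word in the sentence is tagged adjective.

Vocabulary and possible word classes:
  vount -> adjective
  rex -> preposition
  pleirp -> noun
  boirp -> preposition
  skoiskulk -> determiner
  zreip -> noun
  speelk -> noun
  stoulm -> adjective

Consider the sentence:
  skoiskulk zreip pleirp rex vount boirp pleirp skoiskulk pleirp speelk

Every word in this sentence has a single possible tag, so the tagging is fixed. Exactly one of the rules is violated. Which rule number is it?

3

Fixed tagging: determiner noun noun preposition adjective preposition noun determiner noun noun.
Rule check: R1 ✓, R2 ✓, R3 ✗, R4 ✓, R5 ✓.
Only rule 3 fails.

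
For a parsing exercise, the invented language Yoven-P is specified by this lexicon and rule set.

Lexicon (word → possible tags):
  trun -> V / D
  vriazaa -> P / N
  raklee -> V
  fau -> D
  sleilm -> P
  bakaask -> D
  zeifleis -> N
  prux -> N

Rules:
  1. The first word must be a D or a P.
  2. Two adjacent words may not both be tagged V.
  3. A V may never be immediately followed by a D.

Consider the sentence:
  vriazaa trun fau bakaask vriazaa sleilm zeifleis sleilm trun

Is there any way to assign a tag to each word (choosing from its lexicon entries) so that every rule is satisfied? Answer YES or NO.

Candidates per position — 1:vriazaa {P,N}; 2:trun {V,D}; 3:fau {D}; 4:bakaask {D}; 5:vriazaa {P,N}; 6:sleilm {P}; 7:zeifleis {N}; 8:sleilm {P}; 9:trun {V,D}.
One satisfying assignment: P D D D P P N P D.
Checking: rule 1 ok; rule 2 ok; rule 3 ok.

YES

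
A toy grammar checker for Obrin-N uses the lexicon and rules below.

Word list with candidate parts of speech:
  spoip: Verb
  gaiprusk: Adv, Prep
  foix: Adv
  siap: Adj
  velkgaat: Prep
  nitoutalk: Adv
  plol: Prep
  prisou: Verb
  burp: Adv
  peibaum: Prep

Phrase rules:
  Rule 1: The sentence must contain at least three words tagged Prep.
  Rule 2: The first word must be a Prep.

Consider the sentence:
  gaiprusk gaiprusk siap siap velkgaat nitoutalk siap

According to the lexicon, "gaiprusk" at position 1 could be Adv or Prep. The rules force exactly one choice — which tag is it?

Prep

Candidates per position — 1:gaiprusk {Adv,Prep}; 2:gaiprusk {Adv,Prep}; 3:siap {Adj}; 4:siap {Adj}; 5:velkgaat {Prep}; 6:nitoutalk {Adv}; 7:siap {Adj}.
Word 1 cannot be Adv — rule 1 would then fail for every completion. It is Prep.
Word 2 cannot be Adv — rule 1 would then fail for every completion. It is Prep.
The unique satisfying tagging is: Prep Prep Adj Adj Prep Adv Adj.
Rule-by-rule: rule 1 holds; rule 2 holds.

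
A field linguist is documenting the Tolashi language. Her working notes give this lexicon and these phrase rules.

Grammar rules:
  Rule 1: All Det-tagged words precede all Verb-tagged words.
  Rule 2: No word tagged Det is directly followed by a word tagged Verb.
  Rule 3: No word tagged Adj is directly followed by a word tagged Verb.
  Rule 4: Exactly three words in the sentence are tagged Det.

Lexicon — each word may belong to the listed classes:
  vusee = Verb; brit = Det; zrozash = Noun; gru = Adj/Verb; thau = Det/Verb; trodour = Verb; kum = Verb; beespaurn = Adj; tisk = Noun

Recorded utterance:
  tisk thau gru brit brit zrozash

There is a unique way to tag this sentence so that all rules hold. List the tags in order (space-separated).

Candidates per position — 1:tisk {Noun}; 2:thau {Det,Verb}; 3:gru {Adj,Verb}; 4:brit {Det}; 5:brit {Det}; 6:zrozash {Noun}.
Word 2 cannot be Verb — rule 1 would then fail for every completion. It is Det.
Word 3 cannot be Verb — rule 1 would then fail for every completion. It is Adj.
That leaves exactly one tagging: Noun Det Adj Det Det Noun.
Checking: rule 1 ✓; rule 2 ✓; rule 3 ✓; rule 4 ✓.

Noun Det Adj Det Det Noun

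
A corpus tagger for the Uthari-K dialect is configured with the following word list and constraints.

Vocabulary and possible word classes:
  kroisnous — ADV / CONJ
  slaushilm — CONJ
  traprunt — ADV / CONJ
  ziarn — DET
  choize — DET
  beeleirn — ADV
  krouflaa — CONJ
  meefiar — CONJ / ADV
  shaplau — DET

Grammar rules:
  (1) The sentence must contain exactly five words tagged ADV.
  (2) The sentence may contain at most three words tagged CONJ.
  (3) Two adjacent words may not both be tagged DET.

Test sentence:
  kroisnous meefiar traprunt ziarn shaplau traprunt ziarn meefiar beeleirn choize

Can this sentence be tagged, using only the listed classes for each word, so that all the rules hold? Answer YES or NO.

Candidates per position — 1:kroisnous {ADV,CONJ}; 2:meefiar {CONJ,ADV}; 3:traprunt {ADV,CONJ}; 4:ziarn {DET}; 5:shaplau {DET}; 6:traprunt {ADV,CONJ}; 7:ziarn {DET}; 8:meefiar {CONJ,ADV}; 9:beeleirn {ADV}; 10:choize {DET}.
Rule 3 cannot be satisfied by any choice of tags from the lexicon.
So there is no consistent tagging.

NO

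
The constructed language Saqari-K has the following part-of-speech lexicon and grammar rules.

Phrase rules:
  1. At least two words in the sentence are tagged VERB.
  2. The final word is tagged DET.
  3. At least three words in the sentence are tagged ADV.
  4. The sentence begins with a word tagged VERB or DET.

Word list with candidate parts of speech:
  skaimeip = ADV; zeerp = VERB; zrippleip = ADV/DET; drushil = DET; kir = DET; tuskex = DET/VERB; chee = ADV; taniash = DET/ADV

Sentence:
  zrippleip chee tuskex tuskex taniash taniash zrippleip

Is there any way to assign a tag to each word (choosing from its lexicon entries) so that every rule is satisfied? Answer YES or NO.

Candidates per position — 1:zrippleip {ADV,DET}; 2:chee {ADV}; 3:tuskex {DET,VERB}; 4:tuskex {DET,VERB}; 5:taniash {DET,ADV}; 6:taniash {DET,ADV}; 7:zrippleip {ADV,DET}.
One satisfying assignment: DET ADV VERB VERB ADV ADV DET.
Verifying each rule — rule 1 satisfied; rule 2 satisfied; rule 3 satisfied; rule 4 satisfied.

YES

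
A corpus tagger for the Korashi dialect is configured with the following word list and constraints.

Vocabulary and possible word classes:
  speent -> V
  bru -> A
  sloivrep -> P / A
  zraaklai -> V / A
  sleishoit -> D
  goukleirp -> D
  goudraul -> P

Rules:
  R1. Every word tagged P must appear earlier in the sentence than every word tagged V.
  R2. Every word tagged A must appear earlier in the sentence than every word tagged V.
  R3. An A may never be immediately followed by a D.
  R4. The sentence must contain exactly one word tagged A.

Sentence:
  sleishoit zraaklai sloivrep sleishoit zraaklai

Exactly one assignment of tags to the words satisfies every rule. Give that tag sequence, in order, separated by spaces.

D A P D V

Candidates per position — 1:sleishoit {D}; 2:zraaklai {V,A}; 3:sloivrep {P,A}; 4:sleishoit {D}; 5:zraaklai {V,A}.
Position 3: A is ruled out by rule 3; that leaves P.
Position 2: V is ruled out by rule 1; that leaves A.
Position 5: A is ruled out by rule 4; that leaves V.
So the tagging must be: D A P D V.
Rule-by-rule: rule 1 satisfied; rule 2 satisfied; rule 3 satisfied; rule 4 satisfied.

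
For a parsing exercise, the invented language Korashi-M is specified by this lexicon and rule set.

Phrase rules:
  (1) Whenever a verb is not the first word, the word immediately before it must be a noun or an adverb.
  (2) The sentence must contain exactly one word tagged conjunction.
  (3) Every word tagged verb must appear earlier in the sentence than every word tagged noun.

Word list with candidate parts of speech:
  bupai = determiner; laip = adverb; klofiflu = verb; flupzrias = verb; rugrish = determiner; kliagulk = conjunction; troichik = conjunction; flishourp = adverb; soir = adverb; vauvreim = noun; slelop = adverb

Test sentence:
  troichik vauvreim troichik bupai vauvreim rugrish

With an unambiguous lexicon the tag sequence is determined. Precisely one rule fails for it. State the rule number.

Fixed tagging: conjunction noun conjunction determiner noun determiner.
Applying the rules: R1 ok, R2 fails, R3 ok.
Only rule 2 fails.

2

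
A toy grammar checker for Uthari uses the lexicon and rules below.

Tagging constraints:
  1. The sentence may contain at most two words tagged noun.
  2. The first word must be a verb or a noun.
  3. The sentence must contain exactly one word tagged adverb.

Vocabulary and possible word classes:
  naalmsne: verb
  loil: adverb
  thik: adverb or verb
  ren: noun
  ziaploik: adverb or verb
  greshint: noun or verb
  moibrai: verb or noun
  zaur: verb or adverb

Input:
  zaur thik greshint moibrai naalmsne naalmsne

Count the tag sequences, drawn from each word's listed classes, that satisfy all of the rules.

Candidates per position — 1:zaur {verb,adverb}; 2:thik {adverb,verb}; 3:greshint {noun,verb}; 4:moibrai {verb,noun}; 5:naalmsne {verb}; 6:naalmsne {verb}.
There are 16 candidate sequences in total.
The sequences that satisfy every rule: verb adverb noun verb verb verb; verb adverb noun noun verb verb; verb adverb verb verb verb verb; verb adverb verb noun verb verb.
Count = 4.

4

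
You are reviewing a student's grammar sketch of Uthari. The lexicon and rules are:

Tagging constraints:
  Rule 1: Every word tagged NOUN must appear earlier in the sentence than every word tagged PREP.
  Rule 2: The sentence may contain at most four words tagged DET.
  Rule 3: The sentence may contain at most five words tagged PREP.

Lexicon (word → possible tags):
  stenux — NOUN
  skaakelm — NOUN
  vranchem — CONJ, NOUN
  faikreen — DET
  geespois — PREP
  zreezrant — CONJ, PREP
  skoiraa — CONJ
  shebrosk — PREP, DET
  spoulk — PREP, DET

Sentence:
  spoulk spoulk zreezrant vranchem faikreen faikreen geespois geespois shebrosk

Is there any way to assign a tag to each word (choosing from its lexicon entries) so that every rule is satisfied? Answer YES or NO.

YES

Candidates per position — 1:spoulk {PREP,DET}; 2:spoulk {PREP,DET}; 3:zreezrant {CONJ,PREP}; 4:vranchem {CONJ,NOUN}; 5:faikreen {DET}; 6:faikreen {DET}; 7:geespois {PREP}; 8:geespois {PREP}; 9:shebrosk {PREP,DET}.
One satisfying assignment: PREP DET CONJ CONJ DET DET PREP PREP DET.
Verifying each rule — rule 1 satisfied; rule 2 satisfied; rule 3 satisfied.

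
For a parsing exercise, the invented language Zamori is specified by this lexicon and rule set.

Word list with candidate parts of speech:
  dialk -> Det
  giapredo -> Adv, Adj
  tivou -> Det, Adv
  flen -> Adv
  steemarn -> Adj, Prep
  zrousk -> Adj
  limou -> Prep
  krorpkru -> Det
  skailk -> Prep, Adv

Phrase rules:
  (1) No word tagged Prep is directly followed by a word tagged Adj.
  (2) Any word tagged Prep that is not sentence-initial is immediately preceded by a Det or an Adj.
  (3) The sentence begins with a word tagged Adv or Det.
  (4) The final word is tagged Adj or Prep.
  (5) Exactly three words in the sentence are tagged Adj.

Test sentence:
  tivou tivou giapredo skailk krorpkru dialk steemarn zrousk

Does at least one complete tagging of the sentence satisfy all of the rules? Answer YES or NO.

YES

Candidates per position — 1:tivou {Det,Adv}; 2:tivou {Det,Adv}; 3:giapredo {Adv,Adj}; 4:skailk {Prep,Adv}; 5:krorpkru {Det}; 6:dialk {Det}; 7:steemarn {Adj,Prep}; 8:zrousk {Adj}.
One satisfying assignment: Det Det Adj Prep Det Det Adj Adj.
Checking: rule 1 holds; rule 2 holds; rule 3 holds; rule 4 holds; rule 5 holds.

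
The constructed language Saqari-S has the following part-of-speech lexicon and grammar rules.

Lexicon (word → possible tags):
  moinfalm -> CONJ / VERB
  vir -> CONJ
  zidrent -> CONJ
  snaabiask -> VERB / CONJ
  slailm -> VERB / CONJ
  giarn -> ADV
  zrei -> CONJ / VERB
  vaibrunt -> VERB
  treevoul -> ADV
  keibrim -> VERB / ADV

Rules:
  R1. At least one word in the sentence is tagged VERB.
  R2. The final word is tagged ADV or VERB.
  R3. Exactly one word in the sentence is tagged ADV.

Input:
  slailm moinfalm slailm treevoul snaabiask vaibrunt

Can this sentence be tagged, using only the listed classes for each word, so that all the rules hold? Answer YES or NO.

YES

Candidates per position — 1:slailm {VERB,CONJ}; 2:moinfalm {CONJ,VERB}; 3:slailm {VERB,CONJ}; 4:treevoul {ADV}; 5:snaabiask {VERB,CONJ}; 6:vaibrunt {VERB}.
One satisfying assignment: CONJ CONJ VERB ADV CONJ VERB.
Verifying each rule — rule 1 holds; rule 2 holds; rule 3 holds.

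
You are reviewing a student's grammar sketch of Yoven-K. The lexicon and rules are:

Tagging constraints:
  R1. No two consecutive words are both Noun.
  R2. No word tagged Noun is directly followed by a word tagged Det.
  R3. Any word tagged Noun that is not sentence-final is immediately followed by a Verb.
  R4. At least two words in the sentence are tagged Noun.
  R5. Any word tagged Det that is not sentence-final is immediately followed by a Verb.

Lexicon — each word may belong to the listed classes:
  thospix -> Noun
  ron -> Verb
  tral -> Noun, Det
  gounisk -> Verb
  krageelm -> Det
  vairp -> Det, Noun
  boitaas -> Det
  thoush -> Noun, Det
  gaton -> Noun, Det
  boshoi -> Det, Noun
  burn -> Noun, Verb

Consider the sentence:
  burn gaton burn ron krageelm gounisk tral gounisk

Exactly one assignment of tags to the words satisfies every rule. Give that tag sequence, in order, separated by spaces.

Candidates per position — 1:burn {Noun,Verb}; 2:gaton {Noun,Det}; 3:burn {Noun,Verb}; 4:ron {Verb}; 5:krageelm {Det}; 6:gounisk {Verb}; 7:tral {Noun,Det}; 8:gounisk {Verb}.
If word 1 were Noun, no tagging could satisfy rule 3; so word 1 is Verb.
The remaining ambiguous positions (2, 3, 7) are resolved jointly — only one combination satisfies every rule.
That leaves exactly one tagging: Verb Noun Verb Verb Det Verb Noun Verb.
Verifying each rule — rule 1 holds; rule 2 holds; rule 3 holds; rule 4 holds; rule 5 holds.

Verb Noun Verb Verb Det Verb Noun Verb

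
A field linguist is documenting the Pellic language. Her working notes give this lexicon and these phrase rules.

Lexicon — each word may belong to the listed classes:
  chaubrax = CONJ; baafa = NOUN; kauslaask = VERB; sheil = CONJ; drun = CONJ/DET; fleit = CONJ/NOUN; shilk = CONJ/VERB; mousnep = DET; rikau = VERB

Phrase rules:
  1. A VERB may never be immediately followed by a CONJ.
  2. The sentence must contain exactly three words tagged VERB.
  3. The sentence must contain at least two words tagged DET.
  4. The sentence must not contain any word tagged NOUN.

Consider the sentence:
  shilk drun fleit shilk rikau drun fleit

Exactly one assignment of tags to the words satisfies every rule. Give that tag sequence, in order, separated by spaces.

VERB DET CONJ VERB VERB DET CONJ

Candidates per position — 1:shilk {CONJ,VERB}; 2:drun {CONJ,DET}; 3:fleit {CONJ,NOUN}; 4:shilk {CONJ,VERB}; 5:rikau {VERB}; 6:drun {CONJ,DET}; 7:fleit {CONJ,NOUN}.
Word 1 cannot be CONJ — rule 2 would then fail for every completion. It is VERB.
Word 2 cannot be CONJ — rule 1 would then fail for every completion. It is DET.
Word 3 cannot be NOUN — rule 4 would then fail for every completion. It is CONJ.
Word 4 cannot be CONJ — rule 2 would then fail for every completion. It is VERB.
Word 6 cannot be CONJ — rule 1 would then fail for every completion. It is DET.
Word 7 cannot be NOUN — rule 4 would then fail for every completion. It is CONJ.
The only consistent sequence is: VERB DET CONJ VERB VERB DET CONJ.
Check: rule 1 ✓; rule 2 ✓; rule 3 ✓; rule 4 ✓.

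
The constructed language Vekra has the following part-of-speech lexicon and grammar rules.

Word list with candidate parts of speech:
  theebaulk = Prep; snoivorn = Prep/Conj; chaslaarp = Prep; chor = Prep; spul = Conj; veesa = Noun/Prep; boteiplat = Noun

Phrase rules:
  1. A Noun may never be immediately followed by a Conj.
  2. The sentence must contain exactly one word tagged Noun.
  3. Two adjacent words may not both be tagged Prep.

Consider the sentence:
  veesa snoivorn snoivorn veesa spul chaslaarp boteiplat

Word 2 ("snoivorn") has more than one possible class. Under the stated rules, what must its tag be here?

Candidates per position — 1:veesa {Noun,Prep}; 2:snoivorn {Prep,Conj}; 3:snoivorn {Prep,Conj}; 4:veesa {Noun,Prep}; 5:spul {Conj}; 6:chaslaarp {Prep}; 7:boteiplat {Noun}.
Position 1: tagging it Noun would leave rule 2 unsatisfiable, so it must be Prep.
Position 2: tagging it Prep would leave rule 3 unsatisfiable, so it must be Conj.
Position 4: tagging it Noun would leave rule 1 unsatisfiable, so it must be Prep.
Position 3: tagging it Prep would leave rule 3 unsatisfiable, so it must be Conj.
The only consistent sequence is: Prep Conj Conj Prep Conj Prep Noun.
Check: rule 1 holds; rule 2 holds; rule 3 holds.

Conj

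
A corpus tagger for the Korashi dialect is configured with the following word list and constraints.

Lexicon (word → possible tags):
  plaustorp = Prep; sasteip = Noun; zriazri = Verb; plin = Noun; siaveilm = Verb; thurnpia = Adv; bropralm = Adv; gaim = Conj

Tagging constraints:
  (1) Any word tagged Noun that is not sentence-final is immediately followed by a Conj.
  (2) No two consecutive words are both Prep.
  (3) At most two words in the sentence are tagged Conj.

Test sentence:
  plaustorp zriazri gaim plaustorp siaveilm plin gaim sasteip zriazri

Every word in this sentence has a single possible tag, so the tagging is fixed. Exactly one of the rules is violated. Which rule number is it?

1

Fixed tagging: Prep Verb Conj Prep Verb Noun Conj Noun Verb.
Applying the rules: R1 violated, R2 holds, R3 holds.
Only rule 1 fails.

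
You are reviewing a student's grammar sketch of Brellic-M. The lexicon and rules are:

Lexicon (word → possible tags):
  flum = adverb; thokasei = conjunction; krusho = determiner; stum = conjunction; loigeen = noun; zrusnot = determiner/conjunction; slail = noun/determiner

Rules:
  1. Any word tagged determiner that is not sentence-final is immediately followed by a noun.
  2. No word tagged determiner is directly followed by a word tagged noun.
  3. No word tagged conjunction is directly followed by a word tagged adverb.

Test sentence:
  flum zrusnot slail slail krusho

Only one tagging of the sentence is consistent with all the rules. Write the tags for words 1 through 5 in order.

Candidates per position — 1:flum {adverb}; 2:zrusnot {determiner,conjunction}; 3:slail {noun,determiner}; 4:slail {noun,determiner}; 5:krusho {determiner}.
Position 4: tagging it determiner would leave rule 1 unsatisfiable, so it must be noun.
Position 2: tagging it determiner would leave rule 2 unsatisfiable, so it must be conjunction.
Position 3: tagging it determiner would leave rule 2 unsatisfiable, so it must be noun.
The only consistent sequence is: adverb conjunction noun noun determiner.
Verifying each rule — rule 1 ok; rule 2 ok; rule 3 ok.

adverb conjunction noun noun determiner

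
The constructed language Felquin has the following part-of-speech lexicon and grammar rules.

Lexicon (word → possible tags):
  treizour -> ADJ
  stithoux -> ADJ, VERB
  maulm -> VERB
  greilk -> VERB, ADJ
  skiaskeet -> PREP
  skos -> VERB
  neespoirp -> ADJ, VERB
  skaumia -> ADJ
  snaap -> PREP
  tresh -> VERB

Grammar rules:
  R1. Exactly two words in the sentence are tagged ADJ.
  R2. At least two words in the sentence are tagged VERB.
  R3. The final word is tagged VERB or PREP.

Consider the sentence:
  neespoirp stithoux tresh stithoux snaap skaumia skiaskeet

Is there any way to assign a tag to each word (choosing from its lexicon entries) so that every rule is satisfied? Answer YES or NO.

YES

Candidates per position — 1:neespoirp {ADJ,VERB}; 2:stithoux {ADJ,VERB}; 3:tresh {VERB}; 4:stithoux {ADJ,VERB}; 5:snaap {PREP}; 6:skaumia {ADJ}; 7:skiaskeet {PREP}.
One satisfying assignment: VERB VERB VERB ADJ PREP ADJ PREP.
Check: rule 1 ok; rule 2 ok; rule 3 ok.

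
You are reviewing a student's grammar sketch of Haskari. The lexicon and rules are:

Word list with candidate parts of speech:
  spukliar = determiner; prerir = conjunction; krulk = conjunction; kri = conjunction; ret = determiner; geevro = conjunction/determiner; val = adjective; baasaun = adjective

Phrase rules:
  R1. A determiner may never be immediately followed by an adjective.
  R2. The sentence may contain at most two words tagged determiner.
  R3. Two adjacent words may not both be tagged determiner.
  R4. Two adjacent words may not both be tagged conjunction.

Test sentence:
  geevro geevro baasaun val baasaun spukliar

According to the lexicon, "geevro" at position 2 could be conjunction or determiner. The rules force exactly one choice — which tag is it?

Candidates per position — 1:geevro {conjunction,determiner}; 2:geevro {conjunction,determiner}; 3:baasaun {adjective}; 4:val {adjective}; 5:baasaun {adjective}; 6:spukliar {determiner}.
Position 2: tagging it determiner would leave rule 1 unsatisfiable, so it must be conjunction.
Position 1: tagging it conjunction would leave rule 4 unsatisfiable, so it must be determiner.
The unique satisfying tagging is: determiner conjunction adjective adjective adjective determiner.
Verifying each rule — rule 1 ✓; rule 2 ✓; rule 3 ✓; rule 4 ✓.

conjunction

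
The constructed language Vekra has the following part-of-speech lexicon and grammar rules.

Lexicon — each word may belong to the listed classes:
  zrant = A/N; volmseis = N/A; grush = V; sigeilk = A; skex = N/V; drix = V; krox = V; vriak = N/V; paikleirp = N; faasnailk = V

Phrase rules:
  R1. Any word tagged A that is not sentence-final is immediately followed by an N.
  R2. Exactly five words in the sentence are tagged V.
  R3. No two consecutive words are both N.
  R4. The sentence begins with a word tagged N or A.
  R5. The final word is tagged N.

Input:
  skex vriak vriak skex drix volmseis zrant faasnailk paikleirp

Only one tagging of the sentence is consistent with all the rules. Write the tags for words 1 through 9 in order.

Candidates per position — 1:skex {N,V}; 2:vriak {N,V}; 3:vriak {N,V}; 4:skex {N,V}; 5:drix {V}; 6:volmseis {N,A}; 7:zrant {A,N}; 8:faasnailk {V}; 9:paikleirp {N}.
At position 1, choosing V makes rule 4 impossible to satisfy; hence N.
At position 2, choosing N makes rule 2 impossible to satisfy; hence V.
At position 3, choosing N makes rule 2 impossible to satisfy; hence V.
At position 4, choosing N makes rule 2 impossible to satisfy; hence V.
At position 7, choosing A makes rule 1 impossible to satisfy; hence N.
At position 6, choosing N makes rule 3 impossible to satisfy; hence A.
The unique satisfying tagging is: N V V V V A N V N.
Check: rule 1 holds; rule 2 holds; rule 3 holds; rule 4 holds; rule 5 holds.

N V V V V A N V N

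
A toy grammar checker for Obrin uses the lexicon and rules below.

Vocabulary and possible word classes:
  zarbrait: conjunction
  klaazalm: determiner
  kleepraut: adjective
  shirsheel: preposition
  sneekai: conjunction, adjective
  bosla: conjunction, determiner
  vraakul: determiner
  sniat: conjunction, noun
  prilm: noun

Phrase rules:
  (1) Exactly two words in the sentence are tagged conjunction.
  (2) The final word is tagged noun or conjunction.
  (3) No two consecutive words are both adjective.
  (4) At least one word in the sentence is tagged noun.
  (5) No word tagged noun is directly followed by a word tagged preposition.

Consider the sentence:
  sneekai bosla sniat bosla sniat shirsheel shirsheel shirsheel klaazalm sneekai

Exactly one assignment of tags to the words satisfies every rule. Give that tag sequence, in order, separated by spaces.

Candidates per position — 1:sneekai {conjunction,adjective}; 2:bosla {conjunction,determiner}; 3:sniat {conjunction,noun}; 4:bosla {conjunction,determiner}; 5:sniat {conjunction,noun}; 6:shirsheel {preposition}; 7:shirsheel {preposition}; 8:shirsheel {preposition}; 9:klaazalm {determiner}; 10:sneekai {conjunction,adjective}.
Position 5: tagging it noun would leave rule 5 unsatisfiable, so it must be conjunction.
Position 10: tagging it adjective would leave rule 2 unsatisfiable, so it must be conjunction.
Position 1: tagging it conjunction would leave rule 1 unsatisfiable, so it must be adjective.
Position 2: tagging it conjunction would leave rule 1 unsatisfiable, so it must be determiner.
Position 3: tagging it conjunction would leave rule 1 unsatisfiable, so it must be noun.
Position 4: tagging it conjunction would leave rule 1 unsatisfiable, so it must be determiner.
The only consistent sequence is: adjective determiner noun determiner conjunction preposition preposition preposition determiner conjunction.
Check: rule 1 ✓; rule 2 ✓; rule 3 ✓; rule 4 ✓; rule 5 ✓.

adjective determiner noun determiner conjunction preposition preposition preposition determiner conjunction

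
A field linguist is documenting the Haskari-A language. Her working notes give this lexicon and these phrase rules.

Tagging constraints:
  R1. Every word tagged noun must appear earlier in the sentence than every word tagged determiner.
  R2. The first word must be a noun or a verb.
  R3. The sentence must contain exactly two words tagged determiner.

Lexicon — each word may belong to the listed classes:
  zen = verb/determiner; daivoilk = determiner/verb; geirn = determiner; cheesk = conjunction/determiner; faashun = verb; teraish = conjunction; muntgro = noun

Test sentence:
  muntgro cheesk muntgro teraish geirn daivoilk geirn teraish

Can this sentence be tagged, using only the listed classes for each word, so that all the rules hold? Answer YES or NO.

YES

Candidates per position — 1:muntgro {noun}; 2:cheesk {conjunction,determiner}; 3:muntgro {noun}; 4:teraish {conjunction}; 5:geirn {determiner}; 6:daivoilk {determiner,verb}; 7:geirn {determiner}; 8:teraish {conjunction}.
One satisfying assignment: noun conjunction noun conjunction determiner verb determiner conjunction.
Check: rule 1 ok; rule 2 ok; rule 3 ok.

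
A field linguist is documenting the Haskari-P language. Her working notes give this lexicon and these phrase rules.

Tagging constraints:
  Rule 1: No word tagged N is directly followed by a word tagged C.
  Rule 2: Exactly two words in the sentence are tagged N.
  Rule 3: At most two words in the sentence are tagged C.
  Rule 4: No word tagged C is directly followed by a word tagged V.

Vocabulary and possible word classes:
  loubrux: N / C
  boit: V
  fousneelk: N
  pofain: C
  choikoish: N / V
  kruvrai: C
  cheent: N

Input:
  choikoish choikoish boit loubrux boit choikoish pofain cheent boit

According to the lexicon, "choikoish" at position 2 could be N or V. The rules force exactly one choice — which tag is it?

V

Candidates per position — 1:choikoish {N,V}; 2:choikoish {N,V}; 3:boit {V}; 4:loubrux {N,C}; 5:boit {V}; 6:choikoish {N,V}; 7:pofain {C}; 8:cheent {N}; 9:boit {V}.
Word 4 cannot be C — rule 4 would then fail for every completion. It is N.
Word 6 cannot be N — rule 1 would then fail for every completion. It is V.
Word 1 cannot be N — rule 2 would then fail for every completion. It is V.
Word 2 cannot be N — rule 2 would then fail for every completion. It is V.
So the tagging must be: V V V N V V C N V.
Verifying each rule — rule 1 ✓; rule 2 ✓; rule 3 ✓; rule 4 ✓.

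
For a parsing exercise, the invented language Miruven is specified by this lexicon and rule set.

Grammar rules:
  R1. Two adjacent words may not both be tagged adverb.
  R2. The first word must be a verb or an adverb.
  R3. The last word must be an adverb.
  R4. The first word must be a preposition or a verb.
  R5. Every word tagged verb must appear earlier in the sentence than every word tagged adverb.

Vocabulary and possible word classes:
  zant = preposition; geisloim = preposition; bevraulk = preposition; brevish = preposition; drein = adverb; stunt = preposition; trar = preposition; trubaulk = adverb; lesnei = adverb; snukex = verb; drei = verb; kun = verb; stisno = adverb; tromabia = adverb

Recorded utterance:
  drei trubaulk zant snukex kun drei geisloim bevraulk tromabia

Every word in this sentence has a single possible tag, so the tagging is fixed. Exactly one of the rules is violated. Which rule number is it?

5

Fixed tagging: verb adverb preposition verb verb verb preposition preposition adverb.
Rule check: R1 pass, R2 pass, R3 pass, R4 pass, R5 fail.
Only rule 5 fails.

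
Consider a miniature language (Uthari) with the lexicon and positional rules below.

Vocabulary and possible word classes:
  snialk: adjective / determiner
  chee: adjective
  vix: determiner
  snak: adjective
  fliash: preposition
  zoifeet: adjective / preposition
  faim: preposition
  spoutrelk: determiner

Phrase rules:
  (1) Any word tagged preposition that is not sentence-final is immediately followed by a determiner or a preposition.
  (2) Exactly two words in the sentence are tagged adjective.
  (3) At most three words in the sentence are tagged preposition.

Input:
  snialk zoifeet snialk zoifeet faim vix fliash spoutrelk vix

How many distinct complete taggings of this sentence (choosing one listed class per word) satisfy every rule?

Candidates per position — 1:snialk {adjective,determiner}; 2:zoifeet {adjective,preposition}; 3:snialk {adjective,determiner}; 4:zoifeet {adjective,preposition}; 5:faim {preposition}; 6:vix {determiner}; 7:fliash {preposition}; 8:spoutrelk {determiner}; 9:vix {determiner}.
There are 16 candidate sequences in total.
The sequences that satisfy every rule: adjective adjective determiner preposition preposition determiner preposition determiner determiner; adjective preposition determiner adjective preposition determiner preposition determiner determiner; determiner adjective adjective preposition preposition determiner preposition determiner determiner; determiner adjective determiner adjective preposition determiner preposition determiner determiner.
Count = 4.

4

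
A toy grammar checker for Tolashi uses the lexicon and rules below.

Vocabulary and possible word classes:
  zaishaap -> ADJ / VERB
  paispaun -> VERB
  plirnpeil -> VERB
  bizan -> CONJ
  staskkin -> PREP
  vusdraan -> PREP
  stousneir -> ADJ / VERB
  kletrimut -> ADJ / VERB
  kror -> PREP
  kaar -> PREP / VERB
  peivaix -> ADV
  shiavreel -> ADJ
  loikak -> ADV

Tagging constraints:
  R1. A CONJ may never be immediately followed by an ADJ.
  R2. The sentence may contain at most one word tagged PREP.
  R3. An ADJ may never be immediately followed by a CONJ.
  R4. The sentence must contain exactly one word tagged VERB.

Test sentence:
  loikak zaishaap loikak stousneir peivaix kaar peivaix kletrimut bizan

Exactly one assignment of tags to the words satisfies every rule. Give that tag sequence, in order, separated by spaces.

Candidates per position — 1:loikak {ADV}; 2:zaishaap {ADJ,VERB}; 3:loikak {ADV}; 4:stousneir {ADJ,VERB}; 5:peivaix {ADV}; 6:kaar {PREP,VERB}; 7:peivaix {ADV}; 8:kletrimut {ADJ,VERB}; 9:bizan {CONJ}.
Position 8: ADJ is ruled out by rule 3; that leaves VERB.
Position 2: VERB is ruled out by rule 4; that leaves ADJ.
Position 4: VERB is ruled out by rule 4; that leaves ADJ.
Position 6: VERB is ruled out by rule 4; that leaves PREP.
So the tagging must be: ADV ADJ ADV ADJ ADV PREP ADV VERB CONJ.
Rule-by-rule: rule 1 ok; rule 2 ok; rule 3 ok; rule 4 ok.

ADV ADJ ADV ADJ ADV PREP ADV VERB CONJ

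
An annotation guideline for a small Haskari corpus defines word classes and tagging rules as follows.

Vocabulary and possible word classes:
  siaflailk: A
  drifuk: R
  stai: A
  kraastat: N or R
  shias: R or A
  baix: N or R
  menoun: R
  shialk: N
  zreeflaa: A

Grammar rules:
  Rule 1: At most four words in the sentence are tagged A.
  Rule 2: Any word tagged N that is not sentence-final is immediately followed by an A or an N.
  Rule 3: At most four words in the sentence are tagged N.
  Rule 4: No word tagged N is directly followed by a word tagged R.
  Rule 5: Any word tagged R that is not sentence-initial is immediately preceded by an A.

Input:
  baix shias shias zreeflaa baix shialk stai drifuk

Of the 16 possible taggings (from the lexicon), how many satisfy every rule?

8

Candidates per position — 1:baix {N,R}; 2:shias {R,A}; 3:shias {R,A}; 4:zreeflaa {A}; 5:baix {N,R}; 6:shialk {N}; 7:stai {A}; 8:drifuk {R}.
There are 16 candidate sequences in total.
Checking each against the rules leaves 8 sequences.
Count = 8.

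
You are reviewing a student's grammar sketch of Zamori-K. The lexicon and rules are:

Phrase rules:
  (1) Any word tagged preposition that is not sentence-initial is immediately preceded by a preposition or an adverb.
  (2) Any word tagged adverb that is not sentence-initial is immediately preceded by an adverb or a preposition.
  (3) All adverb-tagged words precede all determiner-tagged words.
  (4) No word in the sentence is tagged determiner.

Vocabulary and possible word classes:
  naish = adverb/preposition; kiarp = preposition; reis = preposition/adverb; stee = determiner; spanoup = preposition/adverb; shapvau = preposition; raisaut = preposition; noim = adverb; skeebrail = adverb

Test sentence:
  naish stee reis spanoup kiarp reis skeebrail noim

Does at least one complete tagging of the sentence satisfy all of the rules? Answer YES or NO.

NO

Candidates per position — 1:naish {adverb,preposition}; 2:stee {determiner}; 3:reis {preposition,adverb}; 4:spanoup {preposition,adverb}; 5:kiarp {preposition}; 6:reis {preposition,adverb}; 7:skeebrail {adverb}; 8:noim {adverb}.
Rule 3 cannot be satisfied by any choice of tags from the lexicon.
So there is no consistent tagging.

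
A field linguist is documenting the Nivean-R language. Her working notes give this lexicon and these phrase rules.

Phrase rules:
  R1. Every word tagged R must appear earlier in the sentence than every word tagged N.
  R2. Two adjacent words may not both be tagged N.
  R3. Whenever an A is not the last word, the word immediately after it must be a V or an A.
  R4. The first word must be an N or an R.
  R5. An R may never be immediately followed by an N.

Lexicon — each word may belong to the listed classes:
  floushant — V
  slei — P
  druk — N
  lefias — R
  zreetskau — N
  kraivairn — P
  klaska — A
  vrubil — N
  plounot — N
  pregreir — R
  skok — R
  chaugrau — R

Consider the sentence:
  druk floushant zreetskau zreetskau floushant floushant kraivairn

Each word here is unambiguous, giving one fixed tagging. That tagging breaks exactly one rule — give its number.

2

Fixed tagging: N V N N V V P.
Rule check: R1 ok, R2 fails, R3 ok, R4 ok, R5 ok.
Only rule 2 fails.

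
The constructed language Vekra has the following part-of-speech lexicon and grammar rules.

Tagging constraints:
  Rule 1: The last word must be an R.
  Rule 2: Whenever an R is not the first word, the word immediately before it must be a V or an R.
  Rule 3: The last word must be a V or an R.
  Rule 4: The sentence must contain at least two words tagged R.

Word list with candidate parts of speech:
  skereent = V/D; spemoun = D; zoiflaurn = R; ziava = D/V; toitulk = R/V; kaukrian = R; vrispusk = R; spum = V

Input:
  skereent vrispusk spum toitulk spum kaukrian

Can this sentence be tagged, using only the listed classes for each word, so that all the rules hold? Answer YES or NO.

Candidates per position — 1:skereent {V,D}; 2:vrispusk {R}; 3:spum {V}; 4:toitulk {R,V}; 5:spum {V}; 6:kaukrian {R}.
One satisfying assignment: V R V V V R.
Check: rule 1 satisfied; rule 2 satisfied; rule 3 satisfied; rule 4 satisfied.

YES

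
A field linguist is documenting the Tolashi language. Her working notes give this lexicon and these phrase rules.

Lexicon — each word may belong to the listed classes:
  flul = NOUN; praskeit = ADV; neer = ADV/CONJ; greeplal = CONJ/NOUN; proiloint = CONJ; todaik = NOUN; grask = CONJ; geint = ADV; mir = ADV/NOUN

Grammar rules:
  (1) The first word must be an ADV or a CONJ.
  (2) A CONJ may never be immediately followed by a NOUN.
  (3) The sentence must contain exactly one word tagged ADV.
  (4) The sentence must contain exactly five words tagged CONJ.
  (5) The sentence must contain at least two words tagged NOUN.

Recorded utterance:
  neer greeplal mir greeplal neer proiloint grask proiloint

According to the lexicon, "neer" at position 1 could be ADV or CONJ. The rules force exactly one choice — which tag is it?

Candidates per position — 1:neer {ADV,CONJ}; 2:greeplal {CONJ,NOUN}; 3:mir {ADV,NOUN}; 4:greeplal {CONJ,NOUN}; 5:neer {ADV,CONJ}; 6:proiloint {CONJ}; 7:grask {CONJ}; 8:proiloint {CONJ}.
Position 1: the remaining choice is settled jointly with positions 2, 3, 4, 5 — only ADV at position 1 is part of a tagging that satisfies every rule.
So the tagging must be: ADV NOUN NOUN CONJ CONJ CONJ CONJ CONJ.
Verifying each rule — rule 1 satisfied; rule 2 satisfied; rule 3 satisfied; rule 4 satisfied; rule 5 satisfied.

ADV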